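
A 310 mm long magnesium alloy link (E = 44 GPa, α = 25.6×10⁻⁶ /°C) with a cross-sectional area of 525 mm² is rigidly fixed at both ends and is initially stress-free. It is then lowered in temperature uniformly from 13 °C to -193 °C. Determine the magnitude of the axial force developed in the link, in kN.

P ≈ 122 kN (tensile)

With zero net strain, σ = E·αΔT = 44 GPa × 25.6×10⁻⁶ × 206 = 232 MPa.
Axial force P = σA = 232 × 525 = 121800 N = 121.8 kN, tensile.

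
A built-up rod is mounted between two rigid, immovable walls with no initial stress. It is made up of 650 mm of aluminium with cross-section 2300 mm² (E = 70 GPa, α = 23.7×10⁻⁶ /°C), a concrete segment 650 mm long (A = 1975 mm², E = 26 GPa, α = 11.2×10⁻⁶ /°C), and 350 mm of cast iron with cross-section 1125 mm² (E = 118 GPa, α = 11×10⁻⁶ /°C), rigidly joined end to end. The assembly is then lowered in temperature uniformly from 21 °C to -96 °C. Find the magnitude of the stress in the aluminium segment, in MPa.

Free thermal contraction of the whole bar: Σ αᵢΔT Lᵢ = 23.7×10⁻⁶×117×650 + 11.2×10⁻⁶×117×650 + 11×10⁻⁶×117×350 = 3.105 mm.
The rigid supports impose zero overall length change; the single axial force P common to all segments must satisfy P Σ Lᵢ/(AᵢEᵢ) = δ_free.
Σ Lᵢ/(AᵢEᵢ) = 650/(2300×70×10³) + 650/(1975×26×10³) + 350/(1125×118×10³) = 1.933×10⁻⁵ mm/N.
P = 3.105 / 1.933×10⁻⁵ = 160600 N = 160.6 kN, tensile.
σ_{aluminium} = P / A = 160600 / 2300 = 69.82 MPa.

σ ≈ 69.8 MPa (tensile)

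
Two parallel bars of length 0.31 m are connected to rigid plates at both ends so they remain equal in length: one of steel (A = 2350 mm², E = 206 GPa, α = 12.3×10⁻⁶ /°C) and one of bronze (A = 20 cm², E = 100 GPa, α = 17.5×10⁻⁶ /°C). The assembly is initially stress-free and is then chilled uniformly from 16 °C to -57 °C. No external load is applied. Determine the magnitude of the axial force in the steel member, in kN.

P ≈ 53.7 kN (compressive in the steel)

The bronze has the larger α, so on cooling it would change length more than the steel if both were free. The rigid plates force a common final length, so the bronze is put into tension and the steel into compression, with equal and opposite forces P (no external load).
Equating the net (thermal + elastic) strains gives |α₁ − α₂|·ΔT = P·[1/(A₁E₁) + 1/(A₂E₂)].
|α₁ − α₂|·ΔT = 5.2×10⁻⁶ × 73 = 0.0003796.
1/(A₁E₁) + 1/(A₂E₂) = 1/(2350×206×10³) + 1/(2000×100×10³) = 7.066×10⁻⁹ N⁻¹.
P = 0.0003796 / 7.066×10⁻⁹ = 53720 N = 53.72 kN.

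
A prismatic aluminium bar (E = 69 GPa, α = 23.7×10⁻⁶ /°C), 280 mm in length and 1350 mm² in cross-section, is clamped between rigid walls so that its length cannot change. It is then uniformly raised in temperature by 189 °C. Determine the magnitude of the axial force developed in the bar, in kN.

Full restraint means ε = 0, so the stress is σ = EαΔT = 69×10³ × 23.7×10⁻⁶ × 189 = 309.1 MPa.
P = AEαΔT = 1350 × 69×10³ × 23.7×10⁻⁶ × 189 = 417.2 kN (compressive).

P ≈ 417 kN (compressive)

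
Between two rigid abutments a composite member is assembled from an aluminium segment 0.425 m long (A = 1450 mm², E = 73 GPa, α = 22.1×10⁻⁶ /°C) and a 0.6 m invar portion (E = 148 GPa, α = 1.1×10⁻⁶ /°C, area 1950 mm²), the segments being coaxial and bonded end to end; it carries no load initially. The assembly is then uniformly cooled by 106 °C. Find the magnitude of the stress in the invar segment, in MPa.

Free thermal contraction of the whole bar: Σ αᵢΔT Lᵢ = 22.1×10⁻⁶×106×425 + 1.1×10⁻⁶×106×600 = 1.066 mm.
The rigid supports impose zero overall length change; the single axial force P common to all segments must satisfy P Σ Lᵢ/(AᵢEᵢ) = δ_free.
The series flexibility is Σ Lᵢ/(AᵢEᵢ) = 425/(1450×73×10³) + 600/(1950×148×10³) = 6.094×10⁻⁶ mm/N.
Hence P = δ_free / Σ(L/AE) = 1.066/6.094×10⁻⁶ = 174.9 kN (tensile).
σ_{invar} = P / A = 174900 / 1950 = 89.67 MPa.

σ ≈ 89.7 MPa (tensile)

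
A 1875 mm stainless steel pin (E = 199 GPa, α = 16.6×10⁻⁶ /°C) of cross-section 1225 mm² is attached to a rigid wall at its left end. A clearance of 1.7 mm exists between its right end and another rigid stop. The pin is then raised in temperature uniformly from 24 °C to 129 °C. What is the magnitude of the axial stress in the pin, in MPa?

σ ≈ 166 MPa (compressive)

Unrestrained expansion: δ_free = αΔT L = 16.6×10⁻⁶ × 105 × 1875 = 3.268 mm.
After closing the 1.7 mm clearance, 3.268 − 1.7 = 1.568 mm of expansion remains to be suppressed by the wall.
So σ = E(δ_free − g)/L = 199×10³ × 1.568/1875 = 166.4 MPa.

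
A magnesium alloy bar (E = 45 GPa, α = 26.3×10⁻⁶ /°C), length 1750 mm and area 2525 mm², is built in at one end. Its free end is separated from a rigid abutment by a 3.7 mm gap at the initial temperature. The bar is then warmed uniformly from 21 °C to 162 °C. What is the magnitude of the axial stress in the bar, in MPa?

If the wall were absent the bar would grow by αΔT L = 26.3×10⁻⁶ × 141 × 1750 = 6.49 mm.
After closing the 3.7 mm clearance, 6.49 − 3.7 = 2.79 mm of expansion remains to be suppressed by the wall.
That suppressed elongation corresponds to σ = E·Δ/L = 45×10³ × 2.79/1750 = 71.73 MPa.

σ ≈ 71.7 MPa (compressive)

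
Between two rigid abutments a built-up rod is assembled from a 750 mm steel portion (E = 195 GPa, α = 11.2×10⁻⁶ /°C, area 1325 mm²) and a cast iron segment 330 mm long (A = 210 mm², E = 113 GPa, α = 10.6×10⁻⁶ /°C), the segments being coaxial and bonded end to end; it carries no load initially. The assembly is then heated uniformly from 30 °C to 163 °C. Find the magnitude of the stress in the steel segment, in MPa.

With the walls removed the bar would change length by δ_free = Σ αᵢΔT Lᵢ = 11.2×10⁻⁶×133×750 + 10.6×10⁻⁶×133×330 = 1.582 mm.
Since the ends are fixed, an axial force P builds up, equal in every segment, with P · Σ Lᵢ/(AᵢEᵢ) = δ_free.
The series flexibility is Σ Lᵢ/(AᵢEᵢ) = 750/(1325×195×10³) + 330/(210×113×10³) = 1.681×10⁻⁵ mm/N.
Hence P = δ_free / Σ(L/AE) = 1.582/1.681×10⁻⁵ = 94.14 kN (compressive).
σ_{steel} = P / A = 94140 / 1325 = 71.05 MPa.

σ ≈ 71 MPa (compressive)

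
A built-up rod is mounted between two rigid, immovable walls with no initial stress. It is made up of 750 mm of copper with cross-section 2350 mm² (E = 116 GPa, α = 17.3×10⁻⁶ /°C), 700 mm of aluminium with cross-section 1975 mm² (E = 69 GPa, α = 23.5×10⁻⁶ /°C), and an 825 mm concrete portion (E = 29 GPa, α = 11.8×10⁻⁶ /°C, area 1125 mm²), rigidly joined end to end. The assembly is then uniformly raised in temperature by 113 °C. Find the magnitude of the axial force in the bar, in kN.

P ≈ 133 kN (compressive)

If the supports were absent, the total length change would be Σ αᵢΔT Lᵢ = 17.3×10⁻⁶×113×750 + 23.5×10⁻⁶×113×700 + 11.8×10⁻⁶×113×825 = 4.425 mm.
Since the ends are fixed, an axial force P builds up, equal in every segment, with P · Σ Lᵢ/(AᵢEᵢ) = δ_free.
Σ Lᵢ/(AᵢEᵢ) = 750/(2350×116×10³) + 700/(1975×69×10³) + 825/(1125×29×10³) = 3.318×10⁻⁵ mm/N.
P = 4.425 / 3.318×10⁻⁵ = 133400 N = 133.4 kN, compressive.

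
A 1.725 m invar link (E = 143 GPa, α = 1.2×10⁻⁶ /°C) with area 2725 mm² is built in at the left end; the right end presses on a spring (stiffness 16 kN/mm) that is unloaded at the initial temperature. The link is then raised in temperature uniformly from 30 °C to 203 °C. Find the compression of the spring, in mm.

If the spring were absent the link would lengthen by αΔT L = 1.2×10⁻⁶ × 173 × 1725 = 0.3581 mm.
Let P be the compressive force at the spring. The link shortens elastically by PL/(AE) and the spring compresses by P/k; together these equal δ_free.
So P = δ_free / [L/(AE) + 1/k] = 0.3581 / [ 1725/(2725×143×10³) + 1/(16×10³) ].
P = 0.3581 / 6.693×10⁻⁵ = 5351 N.
Spring compression = P/k = 5351/(16×10³) = 0.3344 mm.

δ ≈ 0.334 mm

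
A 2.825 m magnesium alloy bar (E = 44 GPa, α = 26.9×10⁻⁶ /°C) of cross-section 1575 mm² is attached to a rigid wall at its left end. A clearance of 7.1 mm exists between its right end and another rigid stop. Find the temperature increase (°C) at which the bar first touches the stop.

ΔT ≈ 93.4 °C

The gap closes when αΔT L = 7.1 mm, since the bar is still unstressed at that instant.
So ΔT = g/(αL) = 7.1/(26.9×10⁻⁶ × 2825) = 93.43 °C.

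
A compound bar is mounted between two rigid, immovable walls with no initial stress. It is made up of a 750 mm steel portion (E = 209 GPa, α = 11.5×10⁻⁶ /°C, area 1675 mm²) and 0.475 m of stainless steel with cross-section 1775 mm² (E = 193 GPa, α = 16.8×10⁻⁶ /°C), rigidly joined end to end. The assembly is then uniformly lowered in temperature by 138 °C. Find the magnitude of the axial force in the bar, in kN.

Free thermal contraction of the whole bar: Σ αᵢΔT Lᵢ = 11.5×10⁻⁶×138×750 + 16.8×10⁻⁶×138×475 = 2.291 mm.
The walls prevent any net length change, so an axial force P (same in every segment) develops. Compatibility: P · Σ Lᵢ/(AᵢEᵢ) = δ_free.
Σ Lᵢ/(AᵢEᵢ) = 750/(1675×209×10³) + 475/(1775×193×10³) = 3.529×10⁻⁶ mm/N.
P = 2.291 / 3.529×10⁻⁶ = 649300 N = 649.3 kN, tensile.

P ≈ 649 kN (tensile)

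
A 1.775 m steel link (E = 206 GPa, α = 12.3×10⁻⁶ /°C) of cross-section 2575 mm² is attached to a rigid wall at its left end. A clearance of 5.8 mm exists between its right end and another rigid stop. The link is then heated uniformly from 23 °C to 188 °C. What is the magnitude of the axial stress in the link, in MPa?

σ ≈ 0 MPa

Free thermal elongation = αΔT L = 12.3×10⁻⁶ × 165 × 1775 = 3.602 mm.
Since δ_free = 3.6 mm is less than the 5.8 mm gap, the link never touches the wall. No axial force develops.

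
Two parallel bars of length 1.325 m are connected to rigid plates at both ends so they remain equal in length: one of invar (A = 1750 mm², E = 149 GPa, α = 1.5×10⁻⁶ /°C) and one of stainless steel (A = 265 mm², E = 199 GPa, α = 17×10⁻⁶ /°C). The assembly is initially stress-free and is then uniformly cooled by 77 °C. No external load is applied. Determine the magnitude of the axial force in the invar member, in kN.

Both members must finish at the same length. With the larger α, the stainless steel tends to over-contract; the plates restrain it, putting the stainless steel in tension and the invar in compression. With no external load the two internal forces are equal and opposite, magnitude P.
Equating the net (thermal + elastic) strains gives |α₁ − α₂|·ΔT = P·[1/(A₁E₁) + 1/(A₂E₂)].
|α₁ − α₂|·ΔT = 15.5×10⁻⁶ × 77 = 0.001194.
1/(A₁E₁) + 1/(A₂E₂) = 1/(1750×149×10³) + 1/(265×199×10³) = 2.28×10⁻⁸ N⁻¹.
P = 0.001194 / 2.28×10⁻⁸ = 52350 N = 52.35 kN.

P ≈ 52.4 kN (compressive in the invar)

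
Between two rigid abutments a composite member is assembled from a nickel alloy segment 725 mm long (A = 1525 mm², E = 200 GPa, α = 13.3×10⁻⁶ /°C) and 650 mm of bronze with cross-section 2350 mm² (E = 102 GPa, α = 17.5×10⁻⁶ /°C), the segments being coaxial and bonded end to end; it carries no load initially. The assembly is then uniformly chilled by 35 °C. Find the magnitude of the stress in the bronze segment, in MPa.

If the supports were absent, the total length change would be Σ αᵢΔT Lᵢ = 13.3×10⁻⁶×35×725 + 17.5×10⁻⁶×35×650 = 0.7356 mm.
Since the ends are fixed, an axial force P builds up, equal in every segment, with P · Σ Lᵢ/(AᵢEᵢ) = δ_free.
The series flexibility is Σ Lᵢ/(AᵢEᵢ) = 725/(1525×200×10³) + 650/(2350×102×10³) = 5.089×10⁻⁶ mm/N.
So P = 0.7356 / 5.089×10⁻⁶ = 144.6 kN, tensile.
σ_{bronze} = P / A = 144600 / 2350 = 61.51 MPa.

σ ≈ 61.5 MPa (tensile)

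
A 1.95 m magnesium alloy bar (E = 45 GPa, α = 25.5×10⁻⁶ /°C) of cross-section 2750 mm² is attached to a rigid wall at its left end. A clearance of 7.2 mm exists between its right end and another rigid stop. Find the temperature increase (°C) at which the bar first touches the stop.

The gap closes when αΔT L = 7.2 mm, since the bar is still unstressed at that instant.
So ΔT = g/(αL) = 7.2/(25.5×10⁻⁶ × 1950) = 144.8 °C.

ΔT ≈ 145 °C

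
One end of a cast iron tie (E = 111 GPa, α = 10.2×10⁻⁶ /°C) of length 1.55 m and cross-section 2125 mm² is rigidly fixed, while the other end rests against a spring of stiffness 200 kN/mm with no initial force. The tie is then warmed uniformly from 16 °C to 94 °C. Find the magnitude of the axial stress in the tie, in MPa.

σ ≈ 50.2 MPa (compressive)

Free thermal expansion: δ_free = αΔT L = 10.2×10⁻⁶ × 78 × 1550 = 1.233 mm.
Let P be the compressive force at the spring. The tie shortens elastically by PL/(AE) and the spring compresses by P/k; together these equal δ_free.
So P = δ_free / [L/(AE) + 1/k] = 1.233 / [ 1550/(2125×111×10³) + 1/(200×10³) ].
P = 1.233 / 1.157×10⁻⁵ = 106600 N.
σ = P/A = 106600/2125 = 50.15 MPa.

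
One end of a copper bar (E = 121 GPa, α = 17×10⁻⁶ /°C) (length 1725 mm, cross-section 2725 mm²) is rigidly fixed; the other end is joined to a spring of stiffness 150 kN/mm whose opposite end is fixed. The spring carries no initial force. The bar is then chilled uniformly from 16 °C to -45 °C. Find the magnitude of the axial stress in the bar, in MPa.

If the spring were absent the bar would shorten by αΔT L = 17×10⁻⁶ × 61 × 1725 = 1.789 mm.
Let P be the tensile force in the spring. The bar extends elastically by PL/(AE) and the spring stretches by P/k; together these equal δ_free.
So P = δ_free / [L/(AE) + 1/k] = 1.789 / [ 1725/(2725×121×10³) + 1/(150×10³) ].
P = 1.789 / 1.19×10⁻⁵ = 150300 N.
σ = P/A = 150300/2725 = 55.17 MPa.

σ ≈ 55.2 MPa (tensile)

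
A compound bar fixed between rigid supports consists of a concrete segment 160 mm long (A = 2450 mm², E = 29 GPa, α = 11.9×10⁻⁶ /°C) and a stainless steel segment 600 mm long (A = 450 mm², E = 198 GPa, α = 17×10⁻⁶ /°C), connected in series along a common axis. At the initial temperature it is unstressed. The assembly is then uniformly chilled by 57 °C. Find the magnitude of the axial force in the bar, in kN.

P ≈ 76.8 kN (tensile)

Free thermal contraction of the whole bar: Σ αᵢΔT Lᵢ = 11.9×10⁻⁶×57×160 + 17×10⁻⁶×57×600 = 0.6899 mm.
The walls prevent any net length change, so an axial force P (same in every segment) develops. Compatibility: P · Σ Lᵢ/(AᵢEᵢ) = δ_free.
The series flexibility is Σ Lᵢ/(AᵢEᵢ) = 160/(2450×29×10³) + 600/(450×198×10³) = 8.986×10⁻⁶ mm/N.
P = 0.6899 / 8.986×10⁻⁶ = 76780 N = 76.78 kN, tensile.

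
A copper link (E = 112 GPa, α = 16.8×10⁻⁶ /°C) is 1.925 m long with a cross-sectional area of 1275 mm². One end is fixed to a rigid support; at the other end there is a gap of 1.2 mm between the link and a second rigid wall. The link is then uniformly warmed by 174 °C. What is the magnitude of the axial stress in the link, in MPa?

σ ≈ 258 MPa (compressive)

Unrestrained expansion: δ_free = αΔT L = 16.8×10⁻⁶ × 174 × 1925 = 5.627 mm.
The gap closes (δ_free > 1.2 mm) and the wall then resists a further 5.627 − 1.2 = 4.427 mm of expansion.
So σ = E(δ_free − g)/L = 112×10³ × 4.427/1925 = 257.6 MPa.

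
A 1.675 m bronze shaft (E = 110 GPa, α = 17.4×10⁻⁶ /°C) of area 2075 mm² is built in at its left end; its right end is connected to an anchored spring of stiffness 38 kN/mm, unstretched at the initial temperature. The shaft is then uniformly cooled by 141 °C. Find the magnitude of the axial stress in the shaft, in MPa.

σ ≈ 58.8 MPa (tensile)

Free thermal contraction: δ_free = αΔT L = 17.4×10⁻⁶ × 141 × 1675 = 4.109 mm.
With a force P in the spring, the elastic change of the shaft is PL/(AE) and that of the spring is P/k; compatibility requires their sum to equal δ_free.
So P = δ_free / [L/(AE) + 1/k] = 4.109 / [ 1675/(2075×110×10³) + 1/(38×10³) ].
P = 4.109 / 3.365×10⁻⁵ = 122100 N.
σ = P/A = 122100/2075 = 58.85 MPa.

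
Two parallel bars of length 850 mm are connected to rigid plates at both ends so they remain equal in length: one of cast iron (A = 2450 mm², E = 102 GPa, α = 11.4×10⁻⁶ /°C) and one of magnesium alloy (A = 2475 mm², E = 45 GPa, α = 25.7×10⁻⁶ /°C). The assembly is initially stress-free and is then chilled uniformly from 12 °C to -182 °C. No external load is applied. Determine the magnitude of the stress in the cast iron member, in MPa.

Equilibrium of a rigid end plate with no external load gives equal and opposite internal forces ±P in the two members. Since α_{magnesium alloy} > α_{cast iron}, cooling drives the magnesium alloy into tension and the cast iron into compression.
Compatibility of the two members (thermal + elastic change equal): (α₁ − α₂)ΔT = P·[1/(A₁E₁) + 1/(A₂E₂)].
|α₁ − α₂|·ΔT = 14.3×10⁻⁶ × 194 = 0.002774.
1/(A₁E₁) + 1/(A₂E₂) = 1/(2450×102×10³) + 1/(2475×45×10³) = 1.298×10⁻⁸ N⁻¹.
P = 0.002774 / 1.298×10⁻⁸ = 213700 N = 213.7 kN.
σ_{cast iron} = P/A₁ = 213700/2450 = 87.23 MPa, compressive.

σ ≈ 87.2 MPa (compressive)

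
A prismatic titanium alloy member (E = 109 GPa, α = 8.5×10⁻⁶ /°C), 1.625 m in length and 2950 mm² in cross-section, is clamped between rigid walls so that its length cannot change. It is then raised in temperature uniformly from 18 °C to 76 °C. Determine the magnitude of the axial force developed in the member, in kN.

P ≈ 159 kN (compressive)

With zero net strain, σ = E·αΔT = 109 GPa × 8.5×10⁻⁶ × 58 = 53.74 MPa.
P = AEαΔT = 2950 × 109×10³ × 8.5×10⁻⁶ × 58 = 158.5 kN (compressive).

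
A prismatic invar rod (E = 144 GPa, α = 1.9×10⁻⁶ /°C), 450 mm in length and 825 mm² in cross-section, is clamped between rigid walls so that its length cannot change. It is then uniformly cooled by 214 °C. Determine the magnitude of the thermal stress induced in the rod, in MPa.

With length fixed, the mechanical strain must cancel the thermal strain αΔT = 1.9×10⁻⁶ × 214 = 406.6×10⁻⁶.
Hence σ = E·αΔT = 144×10³ × 406.6×10⁻⁶ = 58.55 MPa, tensile.

σ ≈ 58.6 MPa (tensile)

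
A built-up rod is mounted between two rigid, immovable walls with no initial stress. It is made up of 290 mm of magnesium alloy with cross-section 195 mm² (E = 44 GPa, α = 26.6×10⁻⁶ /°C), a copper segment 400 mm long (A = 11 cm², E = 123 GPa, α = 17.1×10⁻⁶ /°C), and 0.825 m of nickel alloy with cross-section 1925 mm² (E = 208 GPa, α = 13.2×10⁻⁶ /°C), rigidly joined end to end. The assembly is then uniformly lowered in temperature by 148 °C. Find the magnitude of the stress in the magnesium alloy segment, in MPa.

If the supports were absent, the total length change would be Σ αᵢΔT Lᵢ = 26.6×10⁻⁶×148×290 + 17.1×10⁻⁶×148×400 + 13.2×10⁻⁶×148×825 = 3.766 mm.
The walls prevent any net length change, so an axial force P (same in every segment) develops. Compatibility: P · Σ Lᵢ/(AᵢEᵢ) = δ_free.
Σ Lᵢ/(AᵢEᵢ) = 290/(195×44×10³) + 400/(1100×123×10³) + 825/(1925×208×10³) = 3.882×10⁻⁵ mm/N.
P = 3.766 / 3.882×10⁻⁵ = 97010 N = 97.01 kN, tensile.
σ_{magnesium alloy} = P / A = 97010 / 195 = 497.5 MPa.

σ ≈ 498 MPa (tensile)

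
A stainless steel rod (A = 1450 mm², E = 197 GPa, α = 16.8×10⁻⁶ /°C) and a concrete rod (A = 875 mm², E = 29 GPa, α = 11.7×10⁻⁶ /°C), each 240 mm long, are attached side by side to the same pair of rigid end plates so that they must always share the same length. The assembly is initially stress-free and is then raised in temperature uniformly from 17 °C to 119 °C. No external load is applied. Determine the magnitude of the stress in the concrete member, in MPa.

The stainless steel has the larger α, so on heating it would change length more than the concrete if both were free. The rigid plates force a common final length, so the stainless steel is put into compression and the concrete into tension, with equal and opposite forces P (no external load).
Setting the final lengths equal and cancelling L: (α₁ − α₂)ΔT = P/(A₁E₁) + P/(A₂E₂).
|α₁ − α₂|·ΔT = 5.1×10⁻⁶ × 102 = 0.0005202.
1/(A₁E₁) + 1/(A₂E₂) = 1/(1450×197×10³) + 1/(875×29×10³) = 4.291×10⁻⁸ N⁻¹.
P = 0.0005202 / 4.291×10⁻⁸ = 12120 N = 12.12 kN.
σ_{concrete} = P/A₂ = 12120/875 = 13.86 MPa, tensile.

σ ≈ 13.9 MPa (tensile)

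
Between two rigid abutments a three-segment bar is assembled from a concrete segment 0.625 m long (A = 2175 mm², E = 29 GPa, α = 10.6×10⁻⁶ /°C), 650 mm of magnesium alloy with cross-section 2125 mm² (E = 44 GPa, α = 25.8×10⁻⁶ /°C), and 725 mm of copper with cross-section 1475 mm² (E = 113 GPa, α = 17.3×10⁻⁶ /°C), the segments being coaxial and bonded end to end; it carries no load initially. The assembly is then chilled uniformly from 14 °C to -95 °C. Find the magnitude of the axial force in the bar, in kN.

Free thermal contraction of the whole bar: Σ αᵢΔT Lᵢ = 10.6×10⁻⁶×109×625 + 25.8×10⁻⁶×109×650 + 17.3×10⁻⁶×109×725 = 3.917 mm.
Since the ends are fixed, an axial force P builds up, equal in every segment, with P · Σ Lᵢ/(AᵢEᵢ) = δ_free.
Σ Lᵢ/(AᵢEᵢ) = 625/(2175×29×10³) + 650/(2125×44×10³) + 725/(1475×113×10³) = 2.121×10⁻⁵ mm/N.
P = 3.917 / 2.121×10⁻⁵ = 184700 N = 184.7 kN, tensile.

P ≈ 185 kN (tensile)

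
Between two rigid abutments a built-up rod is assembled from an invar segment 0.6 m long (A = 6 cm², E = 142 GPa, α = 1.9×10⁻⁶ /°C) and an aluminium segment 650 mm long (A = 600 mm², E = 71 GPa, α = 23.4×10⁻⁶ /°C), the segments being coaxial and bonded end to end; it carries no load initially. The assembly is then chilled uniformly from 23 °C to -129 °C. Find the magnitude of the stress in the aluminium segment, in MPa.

σ ≈ 186 MPa (tensile)

Free thermal contraction of the whole bar: Σ αᵢΔT Lᵢ = 1.9×10⁻⁶×152×600 + 23.4×10⁻⁶×152×650 = 2.485 mm.
The rigid supports impose zero overall length change; the single axial force P common to all segments must satisfy P Σ Lᵢ/(AᵢEᵢ) = δ_free.
Σ Lᵢ/(AᵢEᵢ) = 600/(600×142×10³) + 650/(600×71×10³) = 2.23×10⁻⁵ mm/N.
Hence P = δ_free / Σ(L/AE) = 2.485/2.23×10⁻⁵ = 111.4 kN (tensile).
σ_{aluminium} = P / A = 111400 / 600 = 185.7 MPa.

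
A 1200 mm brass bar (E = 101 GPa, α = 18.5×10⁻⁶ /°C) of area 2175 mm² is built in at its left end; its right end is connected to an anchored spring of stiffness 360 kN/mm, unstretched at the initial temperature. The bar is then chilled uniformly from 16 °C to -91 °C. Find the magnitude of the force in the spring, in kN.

The unrestrained thermal change is αΔT L = 18.5×10⁻⁶ × 107 × 1200 = 2.375 mm.
Let P be the tensile force in the spring. The bar extends elastically by PL/(AE) and the spring stretches by P/k; together these equal δ_free.
So P = δ_free / [L/(AE) + 1/k] = 2.375 / [ 1200/(2175×101×10³) + 1/(360×10³) ].
P = 2.375 / 8.24×10⁻⁶ = 288300 N.

P ≈ 288 kN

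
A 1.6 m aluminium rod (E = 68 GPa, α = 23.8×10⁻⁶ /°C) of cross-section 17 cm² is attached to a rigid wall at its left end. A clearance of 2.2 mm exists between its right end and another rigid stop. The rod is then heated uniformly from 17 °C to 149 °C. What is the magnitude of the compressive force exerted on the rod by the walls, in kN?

P ≈ 204 kN

Unrestrained expansion: δ_free = αΔT L = 23.8×10⁻⁶ × 132 × 1600 = 5.027 mm.
The gap closes (δ_free > 2.2 mm) and the wall then resists a further 5.027 − 2.2 = 2.827 mm of expansion.
That suppressed elongation corresponds to σ = E·Δ/L = 68×10³ × 2.827/1600 = 120.1 MPa.
P = σA = 120.1 × 1700 = 204.2 kN.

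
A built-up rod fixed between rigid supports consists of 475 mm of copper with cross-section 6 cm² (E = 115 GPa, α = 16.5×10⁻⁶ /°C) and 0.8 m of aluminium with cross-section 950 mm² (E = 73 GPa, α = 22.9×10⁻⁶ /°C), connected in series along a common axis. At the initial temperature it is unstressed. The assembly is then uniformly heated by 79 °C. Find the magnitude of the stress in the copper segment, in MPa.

Free thermal expansion of the whole bar: Σ αᵢΔT Lᵢ = 16.5×10⁻⁶×79×475 + 22.9×10⁻⁶×79×800 = 2.066 mm.
The rigid supports impose zero overall length change; the single axial force P common to all segments must satisfy P Σ Lᵢ/(AᵢEᵢ) = δ_free.
Σ Lᵢ/(AᵢEᵢ) = 475/(600×115×10³) + 800/(950×73×10³) = 1.842×10⁻⁵ mm/N.
P = 2.066 / 1.842×10⁻⁵ = 112200 N = 112.2 kN, compressive.
σ_{copper} = P / A = 112200 / 600 = 187 MPa.

σ ≈ 187 MPa (compressive)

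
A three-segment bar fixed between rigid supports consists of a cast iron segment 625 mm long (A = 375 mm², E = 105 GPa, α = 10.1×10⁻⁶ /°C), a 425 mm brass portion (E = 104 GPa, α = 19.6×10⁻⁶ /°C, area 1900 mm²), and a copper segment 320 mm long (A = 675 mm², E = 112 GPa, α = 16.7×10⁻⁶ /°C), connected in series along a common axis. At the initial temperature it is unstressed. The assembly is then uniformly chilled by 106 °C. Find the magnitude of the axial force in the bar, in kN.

If the supports were absent, the total length change would be Σ αᵢΔT Lᵢ = 10.1×10⁻⁶×106×625 + 19.6×10⁻⁶×106×425 + 16.7×10⁻⁶×106×320 = 2.119 mm.
Since the ends are fixed, an axial force P builds up, equal in every segment, with P · Σ Lᵢ/(AᵢEᵢ) = δ_free.
Σ Lᵢ/(AᵢEᵢ) = 625/(375×105×10³) + 425/(1900×104×10³) + 320/(675×112×10³) = 2.226×10⁻⁵ mm/N.
P = 2.119 / 2.226×10⁻⁵ = 95190 N = 95.19 kN, tensile.

P ≈ 95.2 kN (tensile)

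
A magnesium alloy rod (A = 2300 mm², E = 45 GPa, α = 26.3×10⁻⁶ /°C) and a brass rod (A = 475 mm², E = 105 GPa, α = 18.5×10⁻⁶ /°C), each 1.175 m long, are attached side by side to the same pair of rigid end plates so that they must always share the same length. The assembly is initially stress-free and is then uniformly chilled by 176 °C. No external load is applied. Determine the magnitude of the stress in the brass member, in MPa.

Both members must finish at the same length. With the larger α, the magnesium alloy tends to over-contract; the plates restrain it, putting the magnesium alloy in tension and the brass in compression. With no external load the two internal forces are equal and opposite, magnitude P.
Equating the net (thermal + elastic) strains gives |α₁ − α₂|·ΔT = P·[1/(A₁E₁) + 1/(A₂E₂)].
|α₁ − α₂|·ΔT = 7.8×10⁻⁶ × 176 = 0.001373.
1/(A₁E₁) + 1/(A₂E₂) = 1/(2300×45×10³) + 1/(475×105×10³) = 2.971×10⁻⁸ N⁻¹.
P = 0.001373 / 2.971×10⁻⁸ = 46200 N = 46.2 kN.
σ_{brass} = P/A₂ = 46200/475 = 97.27 MPa, compressive.

σ ≈ 97.3 MPa (compressive)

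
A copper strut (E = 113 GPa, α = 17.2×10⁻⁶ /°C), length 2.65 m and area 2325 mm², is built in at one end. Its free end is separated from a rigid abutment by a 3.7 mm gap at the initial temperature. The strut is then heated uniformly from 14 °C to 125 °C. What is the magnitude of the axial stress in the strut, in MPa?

σ ≈ 58 MPa (compressive)

If the wall were absent the strut would grow by αΔT L = 17.2×10⁻⁶ × 111 × 2650 = 5.059 mm.
This exceeds the 3.7 mm gap, so the wall pushes back. The portion of expansion that must be recovered elastically is δ_free − gap = 5.059 − 3.7 = 1.359 mm.
Compatibility: PL/(AE) = 1.359 mm, so σ = P/A = E × (1.359/2650) = 57.97 MPa.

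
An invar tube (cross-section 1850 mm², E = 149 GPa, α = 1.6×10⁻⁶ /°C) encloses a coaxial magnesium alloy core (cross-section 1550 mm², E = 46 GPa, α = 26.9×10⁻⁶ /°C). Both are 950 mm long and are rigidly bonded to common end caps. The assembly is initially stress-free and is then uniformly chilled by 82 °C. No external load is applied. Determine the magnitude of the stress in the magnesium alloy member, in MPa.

σ ≈ 75.8 MPa (tensile)

Equilibrium of a rigid end plate with no external load gives equal and opposite internal forces ±P in the two members. Since α_{magnesium alloy} > α_{invar}, cooling drives the magnesium alloy into tension and the invar into compression.
Setting the final lengths equal and cancelling L: (α₁ − α₂)ΔT = P/(A₁E₁) + P/(A₂E₂).
|α₁ − α₂|·ΔT = 25.3×10⁻⁶ × 82 = 0.002075.
1/(A₁E₁) + 1/(A₂E₂) = 1/(1850×149×10³) + 1/(1550×46×10³) = 1.765×10⁻⁸ N⁻¹.
So P = 0.002075 / 1.765×10⁻⁸ = 117.5 kN.
σ_{magnesium alloy} = P/A₂ = 117500/1550 = 75.82 MPa, tensile.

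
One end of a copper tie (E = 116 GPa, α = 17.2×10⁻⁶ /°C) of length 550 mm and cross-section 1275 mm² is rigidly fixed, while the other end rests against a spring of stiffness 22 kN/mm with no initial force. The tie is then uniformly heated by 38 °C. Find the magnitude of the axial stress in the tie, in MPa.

σ ≈ 5.73 MPa (compressive)

If the spring were absent the tie would lengthen by αΔT L = 17.2×10⁻⁶ × 38 × 550 = 0.3595 mm.
With a force P in the spring, the elastic change of the tie is PL/(AE) and that of the spring is P/k; compatibility requires their sum to equal δ_free.
P [ L/(AE) + 1/k ] = δ_free → P [ 550/(1275×116×10³) + 1/(22×10³) ] = 0.3595.
P = 0.3595 / 4.917×10⁻⁵ = 7310 N.
σ = P/A = 7310/1275 = 5.734 MPa.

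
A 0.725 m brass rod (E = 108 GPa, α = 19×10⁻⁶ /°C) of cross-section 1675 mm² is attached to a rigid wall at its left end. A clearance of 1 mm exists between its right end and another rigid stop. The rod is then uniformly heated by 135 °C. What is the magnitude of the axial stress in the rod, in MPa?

Unrestrained expansion: δ_free = αΔT L = 19×10⁻⁶ × 135 × 725 = 1.86 mm.
After closing the 1 mm clearance, 1.86 − 1 = 0.8596 mm of expansion remains to be suppressed by the wall.
Compatibility: PL/(AE) = 0.8596 mm, so σ = P/A = E × (0.8596/725) = 128.1 MPa.

σ ≈ 128 MPa (compressive)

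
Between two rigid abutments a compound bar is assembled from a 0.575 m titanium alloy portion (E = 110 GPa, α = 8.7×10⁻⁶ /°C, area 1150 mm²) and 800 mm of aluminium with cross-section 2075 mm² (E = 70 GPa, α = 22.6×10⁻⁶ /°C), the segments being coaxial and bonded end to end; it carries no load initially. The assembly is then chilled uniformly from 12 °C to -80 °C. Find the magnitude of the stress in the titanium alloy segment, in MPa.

σ ≈ 184 MPa (tensile)

If the supports were absent, the total length change would be Σ αᵢΔT Lᵢ = 8.7×10⁻⁶×92×575 + 22.6×10⁻⁶×92×800 = 2.124 mm.
The rigid supports impose zero overall length change; the single axial force P common to all segments must satisfy P Σ Lᵢ/(AᵢEᵢ) = δ_free.
The series flexibility is Σ Lᵢ/(AᵢEᵢ) = 575/(1150×110×10³) + 800/(2075×70×10³) = 1.005×10⁻⁵ mm/N.
P = 2.124 / 1.005×10⁻⁵ = 211200 N = 211.2 kN, tensile.
σ_{titanium alloy} = P / A = 211200 / 1150 = 183.7 MPa.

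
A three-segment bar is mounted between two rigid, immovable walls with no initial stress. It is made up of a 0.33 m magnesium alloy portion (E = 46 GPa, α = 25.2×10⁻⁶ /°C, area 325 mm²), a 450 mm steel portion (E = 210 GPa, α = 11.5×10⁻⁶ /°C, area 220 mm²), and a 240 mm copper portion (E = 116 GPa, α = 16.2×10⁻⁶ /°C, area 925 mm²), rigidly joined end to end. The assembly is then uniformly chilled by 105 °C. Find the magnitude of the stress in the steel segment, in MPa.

If the supports were absent, the total length change would be Σ αᵢΔT Lᵢ = 25.2×10⁻⁶×105×330 + 11.5×10⁻⁶×105×450 + 16.2×10⁻⁶×105×240 = 1.825 mm.
Since the ends are fixed, an axial force P builds up, equal in every segment, with P · Σ Lᵢ/(AᵢEᵢ) = δ_free.
Σ Lᵢ/(AᵢEᵢ) = 330/(325×46×10³) + 450/(220×210×10³) + 240/(925×116×10³) = 3.405×10⁻⁵ mm/N.
So P = 1.825 / 3.405×10⁻⁵ = 53.59 kN, tensile.
σ_{steel} = P / A = 53590 / 220 = 243.6 MPa.

σ ≈ 244 MPa (tensile)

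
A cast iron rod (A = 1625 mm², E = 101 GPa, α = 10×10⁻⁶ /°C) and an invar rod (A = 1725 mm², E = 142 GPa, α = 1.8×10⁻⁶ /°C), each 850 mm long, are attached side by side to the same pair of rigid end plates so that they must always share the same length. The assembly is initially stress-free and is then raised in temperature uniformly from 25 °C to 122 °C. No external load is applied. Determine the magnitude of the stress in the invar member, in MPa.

Both members must finish at the same length. With the larger α, the cast iron tends to over-expand; the plates restrain it, putting the cast iron in compression and the invar in tension. With no external load the two internal forces are equal and opposite, magnitude P.
Setting the final lengths equal and cancelling L: (α₁ − α₂)ΔT = P/(A₁E₁) + P/(A₂E₂).
|α₁ − α₂|·ΔT = 8.2×10⁻⁶ × 97 = 0.0007954.
1/(A₁E₁) + 1/(A₂E₂) = 1/(1625×101×10³) + 1/(1725×142×10³) = 1.018×10⁻⁸ N⁻¹.
P = 0.0007954 / 1.018×10⁻⁸ = 78170 N = 78.17 kN.
σ_{invar} = P/A₂ = 78170/1725 = 45.32 MPa, tensile.

σ ≈ 45.3 MPa (tensile)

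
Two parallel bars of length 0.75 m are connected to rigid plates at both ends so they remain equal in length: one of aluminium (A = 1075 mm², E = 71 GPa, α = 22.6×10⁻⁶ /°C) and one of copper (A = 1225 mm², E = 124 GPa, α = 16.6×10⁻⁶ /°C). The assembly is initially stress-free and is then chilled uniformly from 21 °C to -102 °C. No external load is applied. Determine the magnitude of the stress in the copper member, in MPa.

σ ≈ 30.6 MPa (compressive)

Equilibrium of a rigid end plate with no external load gives equal and opposite internal forces ±P in the two members. Since α_{aluminium} > α_{copper}, cooling drives the aluminium into tension and the copper into compression.
Compatibility of the two members (thermal + elastic change equal): (α₁ − α₂)ΔT = P·[1/(A₁E₁) + 1/(A₂E₂)].
|α₁ − α₂|·ΔT = 6×10⁻⁶ × 123 = 0.000738.
1/(A₁E₁) + 1/(A₂E₂) = 1/(1075×71×10³) + 1/(1225×124×10³) = 1.969×10⁻⁸ N⁻¹.
P = 0.000738 / 1.969×10⁻⁸ = 37490 N = 37.49 kN.
σ_{copper} = P/A₂ = 37490/1225 = 30.6 MPa, compressive.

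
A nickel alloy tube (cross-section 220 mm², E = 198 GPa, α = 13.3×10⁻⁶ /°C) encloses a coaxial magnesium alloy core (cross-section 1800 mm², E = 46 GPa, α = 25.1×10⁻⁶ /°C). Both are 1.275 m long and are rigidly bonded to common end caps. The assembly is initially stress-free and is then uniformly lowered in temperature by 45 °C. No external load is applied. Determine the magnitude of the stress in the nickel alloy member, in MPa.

σ ≈ 68.9 MPa (compressive)

The magnesium alloy has the larger α, so on cooling it would change length more than the nickel alloy if both were free. The rigid plates force a common final length, so the magnesium alloy is put into tension and the nickel alloy into compression, with equal and opposite forces P (no external load).
Setting the final lengths equal and cancelling L: (α₁ − α₂)ΔT = P/(A₁E₁) + P/(A₂E₂).
|α₁ − α₂|·ΔT = 11.8×10⁻⁶ × 45 = 0.000531.
1/(A₁E₁) + 1/(A₂E₂) = 1/(220×198×10³) + 1/(1800×46×10³) = 3.503×10⁻⁸ N⁻¹.
P = 0.000531 / 3.503×10⁻⁸ = 15160 N = 15.16 kN.
σ_{nickel alloy} = P/A₁ = 15160/220 = 68.89 MPa, compressive.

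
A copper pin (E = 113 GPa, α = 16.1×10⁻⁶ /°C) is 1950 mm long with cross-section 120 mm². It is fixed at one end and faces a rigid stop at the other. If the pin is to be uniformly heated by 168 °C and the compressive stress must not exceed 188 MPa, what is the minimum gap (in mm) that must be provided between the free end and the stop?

g ≈ 2.03 mm

With no wall the pin would lengthen by αΔT L = 16.1×10⁻⁶ × 168 × 1950 = 5.274 mm.
At the allowable stress the elastic shortening the wall may impose is σL/E = 188 × 1950 / (113×10³) = 3.244 mm.
The gap must absorb the remainder: g_min = 5.274 − 3.244 = 2.03 mm.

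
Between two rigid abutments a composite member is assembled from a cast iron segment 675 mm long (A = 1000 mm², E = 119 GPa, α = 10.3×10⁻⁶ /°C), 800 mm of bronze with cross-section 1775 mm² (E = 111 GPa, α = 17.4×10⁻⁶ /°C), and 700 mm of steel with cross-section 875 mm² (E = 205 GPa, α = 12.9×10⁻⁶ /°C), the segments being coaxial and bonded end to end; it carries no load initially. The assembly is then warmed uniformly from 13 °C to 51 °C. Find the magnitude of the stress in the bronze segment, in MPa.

σ ≈ 46.9 MPa (compressive)

With the walls removed the bar would change length by δ_free = Σ αᵢΔT Lᵢ = 10.3×10⁻⁶×38×675 + 17.4×10⁻⁶×38×800 + 12.9×10⁻⁶×38×700 = 1.136 mm.
The rigid supports impose zero overall length change; the single axial force P common to all segments must satisfy P Σ Lᵢ/(AᵢEᵢ) = δ_free.
Σ Lᵢ/(AᵢEᵢ) = 675/(1000×119×10³) + 800/(1775×111×10³) + 700/(875×205×10³) = 1.364×10⁻⁵ mm/N.
P = 1.136 / 1.364×10⁻⁵ = 83340 N = 83.34 kN, compressive.
σ_{bronze} = P / A = 83340 / 1775 = 46.95 MPa.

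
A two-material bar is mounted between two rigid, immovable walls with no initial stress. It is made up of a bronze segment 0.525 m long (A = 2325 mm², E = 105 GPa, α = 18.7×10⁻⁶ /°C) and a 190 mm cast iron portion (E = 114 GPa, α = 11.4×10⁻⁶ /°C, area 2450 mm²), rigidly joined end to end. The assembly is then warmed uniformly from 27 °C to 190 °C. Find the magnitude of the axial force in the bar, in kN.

Free thermal expansion of the whole bar: Σ αᵢΔT Lᵢ = 18.7×10⁻⁶×163×525 + 11.4×10⁻⁶×163×190 = 1.953 mm.
The rigid supports impose zero overall length change; the single axial force P common to all segments must satisfy P Σ Lᵢ/(AᵢEᵢ) = δ_free.
Σ Lᵢ/(AᵢEᵢ) = 525/(2325×105×10³) + 190/(2450×114×10³) = 2.831×10⁻⁶ mm/N.
So P = 1.953 / 2.831×10⁻⁶ = 690 kN, compressive.

P ≈ 690 kN (compressive)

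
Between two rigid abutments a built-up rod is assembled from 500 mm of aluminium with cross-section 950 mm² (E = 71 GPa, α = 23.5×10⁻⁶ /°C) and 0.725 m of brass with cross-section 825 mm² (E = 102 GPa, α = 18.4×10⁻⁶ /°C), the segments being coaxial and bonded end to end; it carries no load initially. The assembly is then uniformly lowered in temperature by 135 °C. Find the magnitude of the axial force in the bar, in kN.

With the walls removed the bar would change length by δ_free = Σ αᵢΔT Lᵢ = 23.5×10⁻⁶×135×500 + 18.4×10⁻⁶×135×725 = 3.387 mm.
The rigid supports impose zero overall length change; the single axial force P common to all segments must satisfy P Σ Lᵢ/(AᵢEᵢ) = δ_free.
The series flexibility is Σ Lᵢ/(AᵢEᵢ) = 500/(950×71×10³) + 725/(825×102×10³) = 1.603×10⁻⁵ mm/N.
So P = 3.387 / 1.603×10⁻⁵ = 211.3 kN, tensile.

P ≈ 211 kN (tensile)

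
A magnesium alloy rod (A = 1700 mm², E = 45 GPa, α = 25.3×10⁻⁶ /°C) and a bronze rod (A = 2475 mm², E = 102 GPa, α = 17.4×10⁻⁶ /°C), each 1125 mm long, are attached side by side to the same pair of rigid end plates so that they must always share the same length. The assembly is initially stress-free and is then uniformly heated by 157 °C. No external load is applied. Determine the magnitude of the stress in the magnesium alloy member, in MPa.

σ ≈ 42.8 MPa (compressive)

The magnesium alloy has the larger α, so on heating it would change length more than the bronze if both were free. The rigid plates force a common final length, so the magnesium alloy is put into compression and the bronze into tension, with equal and opposite forces P (no external load).
Compatibility of the two members (thermal + elastic change equal): (α₁ − α₂)ΔT = P·[1/(A₁E₁) + 1/(A₂E₂)].
|α₁ − α₂|·ΔT = 7.9×10⁻⁶ × 157 = 0.00124.
1/(A₁E₁) + 1/(A₂E₂) = 1/(1700×45×10³) + 1/(2475×102×10³) = 1.703×10⁻⁸ N⁻¹.
So P = 0.00124 / 1.703×10⁻⁸ = 72.82 kN.
σ_{magnesium alloy} = P/A₁ = 72820/1700 = 42.83 MPa, compressive.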